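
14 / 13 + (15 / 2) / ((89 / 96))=10606 / 1157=9.17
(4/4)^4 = 1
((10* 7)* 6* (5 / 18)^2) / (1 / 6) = 1750 / 9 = 194.44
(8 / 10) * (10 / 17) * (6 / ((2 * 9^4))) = 8 / 37179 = 0.00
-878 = -878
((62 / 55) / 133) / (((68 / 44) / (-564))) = -3.09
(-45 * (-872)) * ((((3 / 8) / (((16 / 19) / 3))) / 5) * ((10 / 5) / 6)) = 55917 / 16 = 3494.81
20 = 20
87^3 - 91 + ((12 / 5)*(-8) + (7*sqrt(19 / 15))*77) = 539*sqrt(285) / 15 + 3291964 / 5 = 658999.42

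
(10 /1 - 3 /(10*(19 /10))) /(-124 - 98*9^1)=-187 /19114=-0.01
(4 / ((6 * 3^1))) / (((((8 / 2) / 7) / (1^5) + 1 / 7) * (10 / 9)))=7 / 25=0.28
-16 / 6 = -8 / 3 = -2.67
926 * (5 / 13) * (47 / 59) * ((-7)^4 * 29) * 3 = 45455900070 / 767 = 59264537.25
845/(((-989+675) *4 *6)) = -845/7536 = -0.11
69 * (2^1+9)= 759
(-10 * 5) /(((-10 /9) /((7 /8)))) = 315 /8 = 39.38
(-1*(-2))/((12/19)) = 19/6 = 3.17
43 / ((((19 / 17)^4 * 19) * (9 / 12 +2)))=14365612 / 27237089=0.53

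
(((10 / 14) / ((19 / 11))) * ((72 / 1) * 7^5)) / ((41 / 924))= 8785355040 / 779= 11277734.33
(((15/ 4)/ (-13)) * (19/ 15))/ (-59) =19/ 3068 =0.01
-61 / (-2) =61 / 2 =30.50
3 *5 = 15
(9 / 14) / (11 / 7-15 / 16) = 1.01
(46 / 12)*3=11.50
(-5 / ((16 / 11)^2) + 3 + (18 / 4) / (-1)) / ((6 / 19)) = -18791 / 1536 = -12.23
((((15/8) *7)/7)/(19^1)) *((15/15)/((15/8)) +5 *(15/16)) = 1253/2432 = 0.52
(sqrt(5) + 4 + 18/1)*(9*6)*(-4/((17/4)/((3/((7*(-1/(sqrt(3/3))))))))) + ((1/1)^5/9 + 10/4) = 2592*sqrt(5)/119 + 1032025/2142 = 530.51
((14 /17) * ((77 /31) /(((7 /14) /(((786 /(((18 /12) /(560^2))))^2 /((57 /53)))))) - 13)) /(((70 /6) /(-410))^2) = 8891811094331003100137976 /70091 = 126860953536559659587.36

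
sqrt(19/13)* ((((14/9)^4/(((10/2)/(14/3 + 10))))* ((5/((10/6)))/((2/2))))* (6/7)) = 482944* sqrt(247)/142155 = 53.39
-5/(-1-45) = 5/46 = 0.11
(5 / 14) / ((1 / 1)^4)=5 / 14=0.36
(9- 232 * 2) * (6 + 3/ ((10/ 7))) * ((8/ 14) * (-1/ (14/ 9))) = 9477/ 7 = 1353.86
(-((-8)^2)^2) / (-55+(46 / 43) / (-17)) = 74.39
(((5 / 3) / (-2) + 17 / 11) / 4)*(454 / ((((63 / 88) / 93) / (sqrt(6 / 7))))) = 661478*sqrt(42) / 441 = 9720.79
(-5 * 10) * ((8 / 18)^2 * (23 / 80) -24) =96970 / 81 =1197.16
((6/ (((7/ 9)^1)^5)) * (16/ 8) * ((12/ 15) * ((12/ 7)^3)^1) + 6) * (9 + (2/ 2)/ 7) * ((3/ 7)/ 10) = 486787611456/ 7061881225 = 68.93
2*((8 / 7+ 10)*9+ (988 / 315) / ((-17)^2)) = 18260996 / 91035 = 200.59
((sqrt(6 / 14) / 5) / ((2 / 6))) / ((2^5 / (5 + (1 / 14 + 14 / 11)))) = 0.08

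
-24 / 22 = -12 / 11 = -1.09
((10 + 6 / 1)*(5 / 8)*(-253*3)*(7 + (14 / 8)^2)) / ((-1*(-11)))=-55545 / 8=-6943.12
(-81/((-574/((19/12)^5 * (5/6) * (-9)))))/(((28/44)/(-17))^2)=-432933529655/57602048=-7515.94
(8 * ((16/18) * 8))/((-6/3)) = -28.44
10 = 10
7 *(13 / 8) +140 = 1211 / 8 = 151.38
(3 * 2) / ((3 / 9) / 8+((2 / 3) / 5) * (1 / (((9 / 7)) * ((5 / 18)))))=1200 / 83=14.46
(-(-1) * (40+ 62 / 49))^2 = 4088484 / 2401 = 1702.83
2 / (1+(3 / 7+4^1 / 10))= 35 / 32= 1.09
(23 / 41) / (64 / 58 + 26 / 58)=667 / 1845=0.36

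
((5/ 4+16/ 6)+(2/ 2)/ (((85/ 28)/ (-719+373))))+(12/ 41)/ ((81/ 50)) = -41356309/ 376380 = -109.88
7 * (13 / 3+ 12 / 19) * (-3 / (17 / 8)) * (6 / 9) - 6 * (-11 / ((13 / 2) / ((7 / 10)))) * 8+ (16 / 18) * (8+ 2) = 6243152 / 188955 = 33.04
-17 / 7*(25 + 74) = -1683 / 7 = -240.43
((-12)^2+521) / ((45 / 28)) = 3724 / 9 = 413.78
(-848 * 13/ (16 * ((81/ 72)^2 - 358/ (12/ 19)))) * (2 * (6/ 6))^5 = 325632/ 8353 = 38.98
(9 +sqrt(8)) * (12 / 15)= 8 * sqrt(2) / 5 +36 / 5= 9.46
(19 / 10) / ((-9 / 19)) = -361 / 90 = -4.01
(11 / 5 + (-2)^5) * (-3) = 447 / 5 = 89.40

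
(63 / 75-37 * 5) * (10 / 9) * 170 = -313072 / 9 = -34785.78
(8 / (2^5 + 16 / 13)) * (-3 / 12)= -13 / 216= -0.06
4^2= 16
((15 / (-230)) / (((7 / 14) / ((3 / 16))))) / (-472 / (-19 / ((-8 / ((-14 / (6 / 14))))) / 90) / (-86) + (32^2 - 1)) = -120099 / 4992395824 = -0.00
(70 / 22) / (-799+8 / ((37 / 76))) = -259 / 63701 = -0.00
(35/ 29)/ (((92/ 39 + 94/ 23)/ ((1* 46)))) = 103155/ 11977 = 8.61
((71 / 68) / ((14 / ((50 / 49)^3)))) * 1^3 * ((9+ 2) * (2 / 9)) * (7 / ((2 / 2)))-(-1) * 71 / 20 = 1766146087 / 360005940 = 4.91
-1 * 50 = -50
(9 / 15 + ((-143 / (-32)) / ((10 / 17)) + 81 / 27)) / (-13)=-3583 / 4160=-0.86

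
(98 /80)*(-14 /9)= -1.91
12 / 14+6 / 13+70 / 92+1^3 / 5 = 47711 / 20930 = 2.28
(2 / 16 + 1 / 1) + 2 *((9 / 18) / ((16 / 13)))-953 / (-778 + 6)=9795 / 3088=3.17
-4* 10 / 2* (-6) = 120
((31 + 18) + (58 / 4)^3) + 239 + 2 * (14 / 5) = 133689 / 40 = 3342.22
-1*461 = -461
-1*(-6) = 6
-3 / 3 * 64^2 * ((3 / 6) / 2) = -1024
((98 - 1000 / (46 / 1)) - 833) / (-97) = 17405 / 2231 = 7.80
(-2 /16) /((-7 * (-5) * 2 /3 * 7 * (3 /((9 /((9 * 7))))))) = -1 /27440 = -0.00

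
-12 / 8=-3 / 2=-1.50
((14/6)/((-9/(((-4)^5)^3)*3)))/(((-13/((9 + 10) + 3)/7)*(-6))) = 578746843136/3159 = 183205711.66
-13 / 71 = -0.18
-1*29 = -29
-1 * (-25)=25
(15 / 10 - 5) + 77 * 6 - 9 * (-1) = 935 / 2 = 467.50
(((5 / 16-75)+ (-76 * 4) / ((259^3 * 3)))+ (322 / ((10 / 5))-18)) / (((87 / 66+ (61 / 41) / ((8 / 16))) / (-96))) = -102772567187708 / 67289420667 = -1527.32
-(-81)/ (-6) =-27/ 2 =-13.50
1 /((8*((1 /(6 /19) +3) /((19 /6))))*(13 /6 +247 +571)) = 3 /38332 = 0.00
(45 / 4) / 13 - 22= -1099 / 52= -21.13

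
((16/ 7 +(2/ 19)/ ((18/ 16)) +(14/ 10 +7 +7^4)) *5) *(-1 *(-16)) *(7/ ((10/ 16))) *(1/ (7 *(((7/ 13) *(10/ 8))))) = 96076025344/ 209475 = 458651.51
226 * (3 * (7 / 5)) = 4746 / 5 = 949.20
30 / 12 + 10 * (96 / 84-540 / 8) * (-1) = 9325 / 14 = 666.07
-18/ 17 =-1.06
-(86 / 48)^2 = -1849 / 576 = -3.21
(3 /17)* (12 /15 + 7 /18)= 107 /510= 0.21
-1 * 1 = -1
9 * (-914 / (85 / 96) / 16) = -49356 / 85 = -580.66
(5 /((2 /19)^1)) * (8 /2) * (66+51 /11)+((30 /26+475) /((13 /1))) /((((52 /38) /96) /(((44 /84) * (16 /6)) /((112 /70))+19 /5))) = 12905096894 /507507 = 25428.41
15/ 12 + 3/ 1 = 17/ 4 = 4.25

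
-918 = -918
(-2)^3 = -8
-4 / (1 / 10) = -40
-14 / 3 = -4.67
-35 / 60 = -0.58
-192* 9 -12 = -1740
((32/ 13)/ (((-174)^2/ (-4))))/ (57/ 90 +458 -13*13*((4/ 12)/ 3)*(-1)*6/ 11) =-3520/ 5074956471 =-0.00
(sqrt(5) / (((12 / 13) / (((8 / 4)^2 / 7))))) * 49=91 * sqrt(5) / 3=67.83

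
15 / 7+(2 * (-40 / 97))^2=185935 / 65863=2.82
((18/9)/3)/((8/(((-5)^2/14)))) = 25/168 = 0.15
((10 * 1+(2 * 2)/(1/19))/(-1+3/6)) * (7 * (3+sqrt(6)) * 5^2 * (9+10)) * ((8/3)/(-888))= 571900 * sqrt(6)/333+571900/111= 9359.05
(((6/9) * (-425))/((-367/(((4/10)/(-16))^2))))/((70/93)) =527/822080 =0.00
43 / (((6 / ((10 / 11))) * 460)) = 43 / 3036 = 0.01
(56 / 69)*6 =112 / 23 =4.87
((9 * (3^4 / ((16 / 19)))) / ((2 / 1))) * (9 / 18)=13851 / 64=216.42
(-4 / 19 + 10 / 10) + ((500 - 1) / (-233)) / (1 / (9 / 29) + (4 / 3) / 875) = 0.13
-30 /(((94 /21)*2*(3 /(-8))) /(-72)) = -30240 /47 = -643.40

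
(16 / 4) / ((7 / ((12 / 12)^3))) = 4 / 7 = 0.57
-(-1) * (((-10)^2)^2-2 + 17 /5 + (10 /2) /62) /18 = 3100459 /5580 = 555.64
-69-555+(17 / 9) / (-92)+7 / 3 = -514757 / 828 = -621.69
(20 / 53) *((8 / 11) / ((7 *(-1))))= -160 / 4081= -0.04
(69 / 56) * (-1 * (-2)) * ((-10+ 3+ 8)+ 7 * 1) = 138 / 7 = 19.71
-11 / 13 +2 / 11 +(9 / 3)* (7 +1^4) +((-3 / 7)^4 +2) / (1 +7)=64795365 / 2746744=23.59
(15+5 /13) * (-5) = -1000 /13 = -76.92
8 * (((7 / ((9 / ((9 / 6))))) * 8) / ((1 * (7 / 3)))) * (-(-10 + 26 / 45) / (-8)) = -1696 / 45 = -37.69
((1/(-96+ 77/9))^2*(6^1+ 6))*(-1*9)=-8748/619369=-0.01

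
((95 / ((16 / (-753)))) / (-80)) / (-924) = -4769 / 78848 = -0.06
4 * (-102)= -408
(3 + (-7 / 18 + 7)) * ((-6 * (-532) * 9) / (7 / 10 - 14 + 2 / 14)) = -6442520 / 307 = -20985.41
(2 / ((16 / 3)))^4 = 0.02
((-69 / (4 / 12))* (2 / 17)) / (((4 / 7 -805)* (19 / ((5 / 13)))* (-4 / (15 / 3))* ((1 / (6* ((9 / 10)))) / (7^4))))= -156557205 / 15763046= -9.93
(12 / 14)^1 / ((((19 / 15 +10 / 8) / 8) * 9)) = 320 / 1057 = 0.30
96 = 96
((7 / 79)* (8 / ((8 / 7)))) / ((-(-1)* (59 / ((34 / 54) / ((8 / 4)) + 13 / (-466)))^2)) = 159643225 / 10883547698319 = 0.00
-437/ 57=-23/ 3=-7.67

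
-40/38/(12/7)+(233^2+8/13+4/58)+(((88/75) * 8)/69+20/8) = 4025026948529/74137050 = 54291.71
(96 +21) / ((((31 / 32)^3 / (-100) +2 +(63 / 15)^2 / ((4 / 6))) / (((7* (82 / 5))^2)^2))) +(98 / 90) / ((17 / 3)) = 28300380789768358663 / 39621873225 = 714261555.20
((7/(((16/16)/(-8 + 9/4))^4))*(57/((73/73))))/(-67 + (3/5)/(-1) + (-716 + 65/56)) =-3907979565/7010656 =-557.43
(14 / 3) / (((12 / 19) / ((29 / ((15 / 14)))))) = 26999 / 135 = 199.99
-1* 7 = -7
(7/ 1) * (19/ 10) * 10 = 133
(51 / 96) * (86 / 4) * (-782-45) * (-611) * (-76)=-7018070033 / 16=-438629377.06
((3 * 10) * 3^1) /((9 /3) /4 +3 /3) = 51.43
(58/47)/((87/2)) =4/141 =0.03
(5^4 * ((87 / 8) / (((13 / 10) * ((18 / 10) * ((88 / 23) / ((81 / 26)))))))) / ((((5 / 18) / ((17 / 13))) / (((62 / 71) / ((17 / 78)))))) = 44610.53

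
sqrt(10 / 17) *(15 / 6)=5 *sqrt(170) / 34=1.92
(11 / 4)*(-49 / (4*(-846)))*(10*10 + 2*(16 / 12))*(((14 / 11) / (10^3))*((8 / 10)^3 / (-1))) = -52822 / 19828125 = -0.00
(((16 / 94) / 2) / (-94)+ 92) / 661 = 203226 / 1460149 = 0.14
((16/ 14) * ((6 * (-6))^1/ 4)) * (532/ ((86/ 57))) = -3626.79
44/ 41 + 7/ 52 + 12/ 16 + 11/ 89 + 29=2948815/ 94874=31.08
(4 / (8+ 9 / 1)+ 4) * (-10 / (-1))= 720 / 17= 42.35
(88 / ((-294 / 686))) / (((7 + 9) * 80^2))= -77 / 38400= -0.00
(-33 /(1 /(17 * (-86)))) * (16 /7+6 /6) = 1109658 /7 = 158522.57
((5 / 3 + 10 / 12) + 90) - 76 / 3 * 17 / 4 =-91 / 6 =-15.17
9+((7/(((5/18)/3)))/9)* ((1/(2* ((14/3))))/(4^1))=369/40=9.22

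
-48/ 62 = -24/ 31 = -0.77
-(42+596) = -638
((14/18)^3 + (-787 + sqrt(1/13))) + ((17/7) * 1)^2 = -27884939/35721 + sqrt(13)/13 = -780.35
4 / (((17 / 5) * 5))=4 / 17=0.24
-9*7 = -63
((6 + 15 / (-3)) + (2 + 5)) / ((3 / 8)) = 64 / 3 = 21.33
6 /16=3 /8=0.38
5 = 5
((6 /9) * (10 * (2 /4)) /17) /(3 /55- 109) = -275 /152796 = -0.00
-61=-61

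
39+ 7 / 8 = 319 / 8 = 39.88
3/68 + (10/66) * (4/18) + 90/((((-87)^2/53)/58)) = 21453319/585684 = 36.63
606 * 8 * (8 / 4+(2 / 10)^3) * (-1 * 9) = -10951632 / 125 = -87613.06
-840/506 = -420/253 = -1.66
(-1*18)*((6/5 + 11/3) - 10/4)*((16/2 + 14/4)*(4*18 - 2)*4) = -137172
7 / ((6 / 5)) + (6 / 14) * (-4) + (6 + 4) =14.12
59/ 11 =5.36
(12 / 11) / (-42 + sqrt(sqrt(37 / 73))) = -0.03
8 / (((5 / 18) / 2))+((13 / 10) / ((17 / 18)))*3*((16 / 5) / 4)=25884 / 425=60.90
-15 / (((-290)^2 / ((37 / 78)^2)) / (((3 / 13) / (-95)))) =1369 / 14042345200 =0.00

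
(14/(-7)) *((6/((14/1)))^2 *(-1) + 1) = -80/49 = -1.63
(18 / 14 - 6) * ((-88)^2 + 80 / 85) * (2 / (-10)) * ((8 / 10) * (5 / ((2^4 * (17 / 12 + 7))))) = 13034736 / 60095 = 216.90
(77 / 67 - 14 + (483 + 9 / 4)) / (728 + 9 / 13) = 1645839 / 2538764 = 0.65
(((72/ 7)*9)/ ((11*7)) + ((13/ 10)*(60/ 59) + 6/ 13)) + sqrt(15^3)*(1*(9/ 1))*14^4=1234368/ 413413 + 5186160*sqrt(15)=20085914.30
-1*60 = -60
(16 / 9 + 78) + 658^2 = 3897394 / 9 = 433043.78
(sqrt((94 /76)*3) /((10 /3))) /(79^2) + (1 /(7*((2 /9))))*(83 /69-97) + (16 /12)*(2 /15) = -444887 /7245 + 3*sqrt(5358) /2371580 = -61.41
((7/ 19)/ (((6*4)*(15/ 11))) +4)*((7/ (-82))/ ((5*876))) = -0.00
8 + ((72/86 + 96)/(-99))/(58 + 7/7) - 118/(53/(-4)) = 74940452/4437213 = 16.89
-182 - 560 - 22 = -764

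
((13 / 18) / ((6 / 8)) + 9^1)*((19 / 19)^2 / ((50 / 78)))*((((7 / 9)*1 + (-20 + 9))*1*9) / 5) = -321724 / 1125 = -285.98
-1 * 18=-18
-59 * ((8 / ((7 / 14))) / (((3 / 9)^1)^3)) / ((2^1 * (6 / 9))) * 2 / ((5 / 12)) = -458784 / 5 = -91756.80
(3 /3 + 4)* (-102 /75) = -34 /5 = -6.80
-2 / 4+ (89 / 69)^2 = 11081 / 9522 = 1.16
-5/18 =-0.28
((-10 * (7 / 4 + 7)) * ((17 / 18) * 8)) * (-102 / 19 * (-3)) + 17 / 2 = -404277 / 38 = -10638.87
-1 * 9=-9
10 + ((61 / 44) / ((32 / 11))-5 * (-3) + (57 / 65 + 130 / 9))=3054949 / 74880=40.80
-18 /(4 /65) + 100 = -385 /2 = -192.50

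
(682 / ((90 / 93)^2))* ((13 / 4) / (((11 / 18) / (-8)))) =-774566 / 25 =-30982.64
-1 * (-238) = 238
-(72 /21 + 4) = -52 /7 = -7.43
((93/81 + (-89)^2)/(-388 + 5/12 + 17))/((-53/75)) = 21389800/707073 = 30.25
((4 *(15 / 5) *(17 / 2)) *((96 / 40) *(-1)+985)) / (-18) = -83521 / 15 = -5568.07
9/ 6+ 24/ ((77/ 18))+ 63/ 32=22371/ 2464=9.08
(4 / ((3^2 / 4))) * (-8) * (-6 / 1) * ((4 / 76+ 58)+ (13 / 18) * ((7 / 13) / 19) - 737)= -29720704 / 513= -57935.10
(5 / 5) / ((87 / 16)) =16 / 87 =0.18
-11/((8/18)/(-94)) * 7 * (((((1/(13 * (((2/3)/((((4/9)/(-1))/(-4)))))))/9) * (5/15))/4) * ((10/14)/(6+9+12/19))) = 4465/50544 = 0.09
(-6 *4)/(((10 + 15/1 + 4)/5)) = -4.14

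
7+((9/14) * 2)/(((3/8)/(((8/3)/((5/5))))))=16.14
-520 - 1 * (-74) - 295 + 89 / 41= -30292 / 41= -738.83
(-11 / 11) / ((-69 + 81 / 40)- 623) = 40 / 27599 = 0.00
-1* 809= -809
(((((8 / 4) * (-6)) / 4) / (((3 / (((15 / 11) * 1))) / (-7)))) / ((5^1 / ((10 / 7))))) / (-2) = -15 / 11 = -1.36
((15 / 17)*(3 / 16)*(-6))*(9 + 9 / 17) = -10935 / 1156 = -9.46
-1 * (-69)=69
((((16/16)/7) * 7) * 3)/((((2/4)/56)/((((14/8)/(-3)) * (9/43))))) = -1764/43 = -41.02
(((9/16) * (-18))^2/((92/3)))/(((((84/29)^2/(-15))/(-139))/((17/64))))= 65192818815/295436288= 220.67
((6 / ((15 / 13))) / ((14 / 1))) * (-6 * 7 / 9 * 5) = -26 / 3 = -8.67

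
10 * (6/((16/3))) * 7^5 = 756315/4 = 189078.75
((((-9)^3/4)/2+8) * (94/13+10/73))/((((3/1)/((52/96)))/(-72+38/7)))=9672995/1314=7361.49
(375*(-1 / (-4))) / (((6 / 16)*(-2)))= -125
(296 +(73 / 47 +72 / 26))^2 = 33671149009 / 373321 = 90193.56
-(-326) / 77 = 326 / 77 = 4.23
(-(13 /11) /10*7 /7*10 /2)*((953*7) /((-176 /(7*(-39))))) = -23675379 /3872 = -6114.51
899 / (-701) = -899 / 701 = -1.28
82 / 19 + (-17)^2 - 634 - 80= -7993 / 19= -420.68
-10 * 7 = -70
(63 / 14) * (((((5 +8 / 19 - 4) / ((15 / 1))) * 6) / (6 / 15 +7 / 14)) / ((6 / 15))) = 135 / 19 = 7.11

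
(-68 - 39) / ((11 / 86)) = -9202 / 11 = -836.55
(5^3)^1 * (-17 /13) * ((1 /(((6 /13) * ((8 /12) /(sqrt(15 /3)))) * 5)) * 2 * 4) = -850 * sqrt(5) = -1900.66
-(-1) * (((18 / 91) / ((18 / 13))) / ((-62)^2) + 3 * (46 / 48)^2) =3558631 / 1291584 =2.76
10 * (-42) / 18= -70 / 3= -23.33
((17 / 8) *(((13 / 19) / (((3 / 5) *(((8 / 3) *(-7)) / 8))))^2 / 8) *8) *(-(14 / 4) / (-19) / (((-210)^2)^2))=2873 / 59760744019200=0.00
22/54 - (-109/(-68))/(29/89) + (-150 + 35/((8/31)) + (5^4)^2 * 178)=7404241738765/106488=69531231.11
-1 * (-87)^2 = -7569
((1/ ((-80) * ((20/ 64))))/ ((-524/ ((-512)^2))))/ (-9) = -65536/ 29475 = -2.22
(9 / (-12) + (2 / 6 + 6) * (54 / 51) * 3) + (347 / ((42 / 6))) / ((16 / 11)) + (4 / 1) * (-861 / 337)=27737429 / 641648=43.23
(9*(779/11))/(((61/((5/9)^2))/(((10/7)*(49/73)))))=3.09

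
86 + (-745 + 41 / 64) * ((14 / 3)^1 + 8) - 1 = -896981 / 96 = -9343.55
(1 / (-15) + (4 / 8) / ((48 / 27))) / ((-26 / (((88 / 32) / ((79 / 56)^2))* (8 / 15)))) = -111034 / 18254925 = -0.01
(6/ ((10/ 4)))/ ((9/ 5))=4/ 3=1.33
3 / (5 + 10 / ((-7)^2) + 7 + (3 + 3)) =147 / 892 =0.16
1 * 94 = 94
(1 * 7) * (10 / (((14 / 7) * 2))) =17.50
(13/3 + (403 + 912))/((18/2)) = 3958/27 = 146.59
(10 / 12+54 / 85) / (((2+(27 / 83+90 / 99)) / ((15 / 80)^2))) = 2051511 / 128514560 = 0.02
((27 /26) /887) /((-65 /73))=-1971 /1499030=-0.00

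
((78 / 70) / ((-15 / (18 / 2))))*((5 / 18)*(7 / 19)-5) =871 / 266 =3.27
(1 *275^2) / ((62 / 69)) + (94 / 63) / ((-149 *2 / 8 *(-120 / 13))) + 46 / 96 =5877938492711 / 69839280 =84163.79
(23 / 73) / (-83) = -23 / 6059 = -0.00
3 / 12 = 1 / 4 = 0.25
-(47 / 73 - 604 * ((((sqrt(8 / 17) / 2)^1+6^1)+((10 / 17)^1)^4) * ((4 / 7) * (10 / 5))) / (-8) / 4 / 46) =-492724908 / 140231759 - 151 * sqrt(34) / 5474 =-3.67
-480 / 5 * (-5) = 480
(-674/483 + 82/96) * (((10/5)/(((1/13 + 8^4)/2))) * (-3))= 54379/34292356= 0.00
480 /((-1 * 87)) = -160 /29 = -5.52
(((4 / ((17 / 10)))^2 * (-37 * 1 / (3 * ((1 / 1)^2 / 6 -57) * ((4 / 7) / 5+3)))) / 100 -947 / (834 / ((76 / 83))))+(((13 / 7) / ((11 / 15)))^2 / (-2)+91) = 34771091968950265 / 400785155841378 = 86.76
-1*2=-2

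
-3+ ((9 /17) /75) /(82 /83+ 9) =-1056726 /352325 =-3.00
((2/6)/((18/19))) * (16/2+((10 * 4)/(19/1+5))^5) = 96311/13122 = 7.34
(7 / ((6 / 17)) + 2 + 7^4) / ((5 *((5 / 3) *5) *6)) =14537 / 1500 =9.69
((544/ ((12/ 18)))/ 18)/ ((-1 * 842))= -68/ 1263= -0.05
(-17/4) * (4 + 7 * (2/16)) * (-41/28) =27183/896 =30.34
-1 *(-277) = 277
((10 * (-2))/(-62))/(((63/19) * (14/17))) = 1615/13671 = 0.12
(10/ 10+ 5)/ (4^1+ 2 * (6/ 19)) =57/ 44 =1.30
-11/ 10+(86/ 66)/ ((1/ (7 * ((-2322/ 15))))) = -155437/ 110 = -1413.06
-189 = -189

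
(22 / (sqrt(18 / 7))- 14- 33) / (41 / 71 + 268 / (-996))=-17679 / 116 + 64823*sqrt(14) / 5452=-107.92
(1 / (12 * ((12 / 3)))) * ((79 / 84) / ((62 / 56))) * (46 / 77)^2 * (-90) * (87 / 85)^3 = -27519498873 / 45150224350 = -0.61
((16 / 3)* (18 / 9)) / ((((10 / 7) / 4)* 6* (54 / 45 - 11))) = -32 / 63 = -0.51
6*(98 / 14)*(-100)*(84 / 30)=-11760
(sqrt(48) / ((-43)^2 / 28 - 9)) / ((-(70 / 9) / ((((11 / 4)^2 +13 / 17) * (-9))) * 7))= 36693 * sqrt(3) / 380086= 0.17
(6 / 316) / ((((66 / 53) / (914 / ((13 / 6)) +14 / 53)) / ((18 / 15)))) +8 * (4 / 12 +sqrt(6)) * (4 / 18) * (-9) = 404993 / 169455 - 16 * sqrt(6) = -36.80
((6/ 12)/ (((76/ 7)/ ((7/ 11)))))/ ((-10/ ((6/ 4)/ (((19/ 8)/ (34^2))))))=-2.14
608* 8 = 4864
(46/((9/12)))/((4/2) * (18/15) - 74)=-460/537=-0.86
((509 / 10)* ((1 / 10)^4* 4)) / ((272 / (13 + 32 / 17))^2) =32580581 / 534534400000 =0.00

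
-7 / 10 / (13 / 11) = -77 / 130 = -0.59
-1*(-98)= 98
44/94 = 22/47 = 0.47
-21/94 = -0.22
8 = 8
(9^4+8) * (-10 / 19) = -3457.37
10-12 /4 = 7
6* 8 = 48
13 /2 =6.50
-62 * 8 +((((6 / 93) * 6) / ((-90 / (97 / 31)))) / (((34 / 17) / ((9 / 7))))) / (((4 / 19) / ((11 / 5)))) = -333720019 / 672700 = -496.09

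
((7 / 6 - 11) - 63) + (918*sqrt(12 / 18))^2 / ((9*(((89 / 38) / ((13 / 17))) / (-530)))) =-5768457133 / 534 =-10802354.18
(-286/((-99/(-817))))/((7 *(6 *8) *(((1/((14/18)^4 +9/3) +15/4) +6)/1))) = -0.70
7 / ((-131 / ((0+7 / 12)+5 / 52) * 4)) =-371 / 40872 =-0.01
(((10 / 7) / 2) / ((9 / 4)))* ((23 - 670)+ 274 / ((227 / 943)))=743420 / 4767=155.95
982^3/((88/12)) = 1420449252/11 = 129131750.18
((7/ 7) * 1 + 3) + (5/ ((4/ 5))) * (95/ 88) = 3783/ 352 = 10.75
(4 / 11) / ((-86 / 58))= -116 / 473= -0.25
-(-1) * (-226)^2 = 51076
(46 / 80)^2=529 / 1600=0.33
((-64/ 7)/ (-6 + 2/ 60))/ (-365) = -0.00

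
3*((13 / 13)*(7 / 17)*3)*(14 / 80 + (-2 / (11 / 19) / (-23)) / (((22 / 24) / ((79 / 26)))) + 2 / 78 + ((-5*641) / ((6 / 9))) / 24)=-739.75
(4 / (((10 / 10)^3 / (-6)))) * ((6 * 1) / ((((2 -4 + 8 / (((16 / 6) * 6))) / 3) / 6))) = 1728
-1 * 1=-1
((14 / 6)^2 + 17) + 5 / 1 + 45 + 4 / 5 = 3296 / 45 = 73.24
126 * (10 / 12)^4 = 4375 / 72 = 60.76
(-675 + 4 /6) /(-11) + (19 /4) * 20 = 5158 /33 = 156.30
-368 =-368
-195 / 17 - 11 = -382 / 17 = -22.47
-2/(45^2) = -2/2025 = -0.00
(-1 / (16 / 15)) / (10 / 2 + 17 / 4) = -15 / 148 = -0.10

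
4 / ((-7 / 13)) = -52 / 7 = -7.43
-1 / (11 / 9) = -9 / 11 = -0.82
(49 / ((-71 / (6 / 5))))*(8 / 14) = -0.47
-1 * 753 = -753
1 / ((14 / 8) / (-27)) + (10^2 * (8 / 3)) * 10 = 55676 / 21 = 2651.24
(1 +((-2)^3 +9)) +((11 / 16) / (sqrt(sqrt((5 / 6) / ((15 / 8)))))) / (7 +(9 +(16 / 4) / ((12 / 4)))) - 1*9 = -7 +33*sqrt(6) / 1664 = -6.95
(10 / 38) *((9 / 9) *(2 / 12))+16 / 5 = 1849 / 570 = 3.24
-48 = -48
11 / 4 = 2.75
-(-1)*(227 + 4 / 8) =455 / 2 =227.50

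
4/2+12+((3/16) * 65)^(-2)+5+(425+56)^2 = 8798224756/38025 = 231380.01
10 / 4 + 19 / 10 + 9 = 67 / 5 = 13.40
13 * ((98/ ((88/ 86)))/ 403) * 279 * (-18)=-170667/ 11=-15515.18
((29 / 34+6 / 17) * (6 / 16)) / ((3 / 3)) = 123 / 272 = 0.45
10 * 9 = 90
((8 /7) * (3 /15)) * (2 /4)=4 /35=0.11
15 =15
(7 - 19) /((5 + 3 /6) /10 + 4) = -2.64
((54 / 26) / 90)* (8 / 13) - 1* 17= -14353 / 845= -16.99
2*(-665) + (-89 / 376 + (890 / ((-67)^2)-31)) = -2297247785 / 1687864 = -1361.04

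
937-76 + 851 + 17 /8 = 13713 /8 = 1714.12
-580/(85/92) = -10672/17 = -627.76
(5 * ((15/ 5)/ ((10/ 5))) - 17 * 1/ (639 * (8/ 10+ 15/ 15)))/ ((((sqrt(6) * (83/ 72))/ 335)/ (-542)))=-481312.83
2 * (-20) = -40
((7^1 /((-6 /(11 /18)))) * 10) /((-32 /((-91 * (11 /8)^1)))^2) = -385770385 /3538944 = -109.01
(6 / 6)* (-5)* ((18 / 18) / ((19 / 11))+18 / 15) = -169 / 19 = -8.89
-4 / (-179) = 4 / 179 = 0.02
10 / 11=0.91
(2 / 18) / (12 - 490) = -1 / 4302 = -0.00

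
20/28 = 5/7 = 0.71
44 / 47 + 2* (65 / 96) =5167 / 2256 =2.29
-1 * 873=-873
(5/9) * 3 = 5/3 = 1.67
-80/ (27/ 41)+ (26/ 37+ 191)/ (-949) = -121.68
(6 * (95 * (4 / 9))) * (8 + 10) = 4560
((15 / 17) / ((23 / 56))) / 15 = 56 / 391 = 0.14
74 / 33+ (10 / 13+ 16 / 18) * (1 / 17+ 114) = 4186888 / 21879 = 191.37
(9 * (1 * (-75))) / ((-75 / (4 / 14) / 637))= 1638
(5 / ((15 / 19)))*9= 57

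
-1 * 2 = -2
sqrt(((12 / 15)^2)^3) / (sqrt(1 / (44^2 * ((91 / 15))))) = 2816 * sqrt(1365) / 1875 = 55.49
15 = 15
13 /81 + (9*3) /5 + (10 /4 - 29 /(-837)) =203269 /25110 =8.10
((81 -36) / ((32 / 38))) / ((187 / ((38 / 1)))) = 16245 / 1496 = 10.86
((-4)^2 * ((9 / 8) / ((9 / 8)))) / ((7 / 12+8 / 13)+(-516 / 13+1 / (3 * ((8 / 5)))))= -4992 / 11945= -0.42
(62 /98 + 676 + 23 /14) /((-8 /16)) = -66471 /49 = -1356.55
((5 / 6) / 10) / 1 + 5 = 61 / 12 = 5.08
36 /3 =12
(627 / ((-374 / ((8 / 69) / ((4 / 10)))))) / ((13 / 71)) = -13490 / 5083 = -2.65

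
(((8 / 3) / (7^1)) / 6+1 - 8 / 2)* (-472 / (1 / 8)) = 698560 / 63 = 11088.25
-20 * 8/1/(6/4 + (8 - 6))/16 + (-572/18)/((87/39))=-31246/1827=-17.10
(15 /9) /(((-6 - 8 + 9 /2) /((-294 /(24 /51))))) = 4165 /38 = 109.61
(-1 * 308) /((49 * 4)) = -1.57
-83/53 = -1.57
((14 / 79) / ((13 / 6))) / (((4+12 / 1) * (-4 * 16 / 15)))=-0.00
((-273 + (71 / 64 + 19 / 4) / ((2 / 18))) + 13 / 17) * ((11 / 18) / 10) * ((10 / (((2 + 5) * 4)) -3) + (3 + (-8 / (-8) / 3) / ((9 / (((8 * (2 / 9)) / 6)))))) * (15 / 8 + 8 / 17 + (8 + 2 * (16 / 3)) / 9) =-554233836299 / 25395793920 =-21.82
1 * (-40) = -40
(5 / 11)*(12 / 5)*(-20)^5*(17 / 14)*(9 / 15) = -195840000 / 77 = -2543376.62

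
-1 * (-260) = 260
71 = 71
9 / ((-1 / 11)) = -99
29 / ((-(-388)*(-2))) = -29 / 776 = -0.04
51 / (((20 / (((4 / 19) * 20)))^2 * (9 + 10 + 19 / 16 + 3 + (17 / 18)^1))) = 117504 / 1254475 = 0.09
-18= -18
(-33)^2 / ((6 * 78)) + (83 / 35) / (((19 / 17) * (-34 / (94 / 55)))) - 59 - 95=-288669877 / 1901900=-151.78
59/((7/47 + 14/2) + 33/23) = 63779/9279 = 6.87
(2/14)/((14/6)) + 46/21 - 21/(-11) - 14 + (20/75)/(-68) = -450963/45815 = -9.84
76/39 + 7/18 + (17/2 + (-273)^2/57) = 2930723/2223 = 1318.36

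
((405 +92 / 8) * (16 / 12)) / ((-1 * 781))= -0.71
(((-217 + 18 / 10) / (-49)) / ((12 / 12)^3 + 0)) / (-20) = -269 / 1225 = -0.22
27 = 27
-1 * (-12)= 12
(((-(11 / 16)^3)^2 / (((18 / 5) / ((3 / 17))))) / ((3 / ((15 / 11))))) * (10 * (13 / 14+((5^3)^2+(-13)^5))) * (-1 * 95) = 9522889362806875 / 11978932224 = 794969.80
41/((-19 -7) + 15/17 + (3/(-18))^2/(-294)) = -1.63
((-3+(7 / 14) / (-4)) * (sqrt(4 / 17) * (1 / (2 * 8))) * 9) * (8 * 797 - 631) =-1292625 * sqrt(17) / 1088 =-4898.56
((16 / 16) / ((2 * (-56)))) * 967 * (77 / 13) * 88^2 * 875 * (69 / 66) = -362271673.08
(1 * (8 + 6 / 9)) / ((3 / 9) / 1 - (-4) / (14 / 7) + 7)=13 / 14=0.93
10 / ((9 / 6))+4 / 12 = 7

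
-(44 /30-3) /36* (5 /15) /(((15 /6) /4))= 46 /2025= 0.02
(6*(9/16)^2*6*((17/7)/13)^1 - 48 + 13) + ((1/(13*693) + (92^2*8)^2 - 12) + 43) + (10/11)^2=29079071099638121/6342336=4584914942.95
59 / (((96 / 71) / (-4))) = -4189 / 24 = -174.54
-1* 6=-6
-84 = -84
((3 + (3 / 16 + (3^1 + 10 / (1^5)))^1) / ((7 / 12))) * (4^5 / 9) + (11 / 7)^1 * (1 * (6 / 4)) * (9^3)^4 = 27960524244227 / 42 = 665726767719.69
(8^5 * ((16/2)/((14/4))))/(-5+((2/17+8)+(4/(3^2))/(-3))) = 240648192/9541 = 25222.53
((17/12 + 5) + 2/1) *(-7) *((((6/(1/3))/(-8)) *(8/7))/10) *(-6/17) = -909/170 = -5.35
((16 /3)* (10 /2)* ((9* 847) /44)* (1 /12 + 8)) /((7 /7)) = 37345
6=6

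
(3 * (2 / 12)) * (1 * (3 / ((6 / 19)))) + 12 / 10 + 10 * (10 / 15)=757 / 60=12.62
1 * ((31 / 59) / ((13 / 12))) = 372 / 767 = 0.49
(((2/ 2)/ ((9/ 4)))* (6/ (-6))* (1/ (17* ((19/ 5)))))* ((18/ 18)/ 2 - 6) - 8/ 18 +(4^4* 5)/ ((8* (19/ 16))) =130166/ 969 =134.33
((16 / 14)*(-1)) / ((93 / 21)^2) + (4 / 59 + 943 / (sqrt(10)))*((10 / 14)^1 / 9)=-188932 / 3572037 + 943*sqrt(10) / 126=23.61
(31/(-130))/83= -31/10790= -0.00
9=9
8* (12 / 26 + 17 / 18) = 1316 / 117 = 11.25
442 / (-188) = -221 / 94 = -2.35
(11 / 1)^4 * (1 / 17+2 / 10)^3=253.85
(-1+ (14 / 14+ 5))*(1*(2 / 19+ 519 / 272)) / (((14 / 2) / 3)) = 156075 / 36176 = 4.31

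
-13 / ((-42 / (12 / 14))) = 13 / 49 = 0.27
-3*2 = -6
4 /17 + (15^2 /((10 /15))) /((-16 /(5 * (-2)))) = 211.17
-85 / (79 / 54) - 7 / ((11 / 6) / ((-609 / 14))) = 93843 / 869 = 107.99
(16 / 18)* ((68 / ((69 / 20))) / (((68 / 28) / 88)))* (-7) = -2759680 / 621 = -4443.93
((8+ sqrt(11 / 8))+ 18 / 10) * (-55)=-603.49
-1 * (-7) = 7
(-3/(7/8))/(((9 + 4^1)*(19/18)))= -432/1729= -0.25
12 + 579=591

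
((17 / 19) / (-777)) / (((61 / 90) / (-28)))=2040 / 42883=0.05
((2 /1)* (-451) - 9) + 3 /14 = -12751 /14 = -910.79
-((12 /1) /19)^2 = -144 /361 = -0.40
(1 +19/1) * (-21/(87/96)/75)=-896/145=-6.18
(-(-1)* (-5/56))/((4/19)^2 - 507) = 1805/10248616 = 0.00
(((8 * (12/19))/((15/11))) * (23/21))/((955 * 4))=2024/1905225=0.00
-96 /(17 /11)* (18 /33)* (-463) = 266688 /17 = 15687.53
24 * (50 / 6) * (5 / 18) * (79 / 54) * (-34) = -2763.37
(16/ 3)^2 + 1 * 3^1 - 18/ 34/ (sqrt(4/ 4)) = 4730/ 153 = 30.92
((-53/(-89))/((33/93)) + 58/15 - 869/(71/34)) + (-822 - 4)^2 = 710936735567/1042635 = 681865.40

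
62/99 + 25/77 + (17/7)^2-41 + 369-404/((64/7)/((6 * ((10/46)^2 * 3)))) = 6102584839/20529432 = 297.26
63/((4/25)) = 1575/4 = 393.75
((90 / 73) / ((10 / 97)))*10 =8730 / 73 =119.59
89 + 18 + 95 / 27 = 2984 / 27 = 110.52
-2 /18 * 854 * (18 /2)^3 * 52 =-3597048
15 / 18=5 / 6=0.83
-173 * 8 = -1384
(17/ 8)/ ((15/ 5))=0.71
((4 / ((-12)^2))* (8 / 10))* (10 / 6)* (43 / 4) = 43 / 108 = 0.40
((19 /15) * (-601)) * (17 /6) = -194123 /90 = -2156.92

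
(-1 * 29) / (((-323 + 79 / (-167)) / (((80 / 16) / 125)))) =4843 / 1350500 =0.00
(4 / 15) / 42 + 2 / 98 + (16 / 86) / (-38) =39383 / 1801485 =0.02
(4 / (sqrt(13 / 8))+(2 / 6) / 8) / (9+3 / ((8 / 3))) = 1 / 243+64 *sqrt(26) / 1053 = 0.31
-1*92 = -92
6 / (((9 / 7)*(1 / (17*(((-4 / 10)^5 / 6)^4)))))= 15597568 / 23174285888671875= 0.00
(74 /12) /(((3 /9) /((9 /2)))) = 333 /4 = 83.25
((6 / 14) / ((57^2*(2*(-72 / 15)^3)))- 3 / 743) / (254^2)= -628891339 / 10047232781881344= -0.00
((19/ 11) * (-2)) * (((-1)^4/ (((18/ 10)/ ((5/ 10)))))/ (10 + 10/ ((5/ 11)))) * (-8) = 95/ 396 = 0.24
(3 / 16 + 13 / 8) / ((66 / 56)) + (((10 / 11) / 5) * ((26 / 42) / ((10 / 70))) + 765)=101287 / 132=767.33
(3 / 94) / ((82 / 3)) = 9 / 7708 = 0.00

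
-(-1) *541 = 541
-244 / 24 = -10.17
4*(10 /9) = 40 /9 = 4.44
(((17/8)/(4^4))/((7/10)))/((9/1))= 85/64512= 0.00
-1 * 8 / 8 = -1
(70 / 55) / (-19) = -14 / 209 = -0.07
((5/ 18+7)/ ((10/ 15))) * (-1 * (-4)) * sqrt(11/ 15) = 131 * sqrt(165)/ 45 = 37.39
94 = 94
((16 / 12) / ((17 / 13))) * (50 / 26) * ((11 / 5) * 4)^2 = 7744 / 51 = 151.84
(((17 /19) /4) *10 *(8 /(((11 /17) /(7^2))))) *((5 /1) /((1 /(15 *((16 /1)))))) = 339864000 /209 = 1626143.54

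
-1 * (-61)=61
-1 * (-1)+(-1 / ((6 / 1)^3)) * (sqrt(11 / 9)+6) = 35 / 36 - sqrt(11) / 648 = 0.97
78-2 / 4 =77.50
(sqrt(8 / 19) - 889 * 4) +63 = -3493 +2 * sqrt(38) / 19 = -3492.35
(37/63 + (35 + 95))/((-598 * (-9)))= 8227/339066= 0.02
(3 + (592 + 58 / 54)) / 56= 10.64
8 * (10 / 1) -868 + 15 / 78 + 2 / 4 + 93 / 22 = -223961 / 286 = -783.08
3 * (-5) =-15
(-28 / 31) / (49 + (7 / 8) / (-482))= -0.02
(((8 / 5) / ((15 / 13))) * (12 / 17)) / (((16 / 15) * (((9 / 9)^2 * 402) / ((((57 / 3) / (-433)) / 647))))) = -247 / 1595459945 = -0.00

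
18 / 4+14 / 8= 25 / 4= 6.25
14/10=7/5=1.40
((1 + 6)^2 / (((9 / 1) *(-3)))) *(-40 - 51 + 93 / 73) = 320950 / 1971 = 162.84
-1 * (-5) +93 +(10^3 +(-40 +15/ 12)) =4237/ 4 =1059.25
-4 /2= -2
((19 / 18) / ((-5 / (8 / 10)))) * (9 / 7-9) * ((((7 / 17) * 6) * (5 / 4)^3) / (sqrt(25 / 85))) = 171 * sqrt(85) / 136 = 11.59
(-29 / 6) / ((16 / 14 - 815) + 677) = 0.04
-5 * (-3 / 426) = 5 / 142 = 0.04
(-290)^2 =84100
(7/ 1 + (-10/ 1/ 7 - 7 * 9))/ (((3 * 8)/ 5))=-335/ 28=-11.96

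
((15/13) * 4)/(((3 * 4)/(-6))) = -30/13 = -2.31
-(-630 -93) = 723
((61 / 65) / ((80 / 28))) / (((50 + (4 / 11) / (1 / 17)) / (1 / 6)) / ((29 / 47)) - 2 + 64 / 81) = 11033253 / 18310622200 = 0.00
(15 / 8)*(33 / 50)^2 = 3267 / 4000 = 0.82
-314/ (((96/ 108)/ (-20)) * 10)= 1413/ 2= 706.50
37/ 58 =0.64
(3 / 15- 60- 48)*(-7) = 3773 / 5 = 754.60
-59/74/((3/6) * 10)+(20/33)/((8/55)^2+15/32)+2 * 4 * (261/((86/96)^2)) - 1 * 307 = 223460150111291/97330490970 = 2295.89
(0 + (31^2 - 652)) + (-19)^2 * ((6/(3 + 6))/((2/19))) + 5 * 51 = 8551/3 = 2850.33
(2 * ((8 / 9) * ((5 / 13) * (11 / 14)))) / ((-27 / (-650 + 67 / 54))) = 7707260 / 597051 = 12.91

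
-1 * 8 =-8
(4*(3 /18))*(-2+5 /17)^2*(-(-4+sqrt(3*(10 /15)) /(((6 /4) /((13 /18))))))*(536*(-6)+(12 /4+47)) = -20386.18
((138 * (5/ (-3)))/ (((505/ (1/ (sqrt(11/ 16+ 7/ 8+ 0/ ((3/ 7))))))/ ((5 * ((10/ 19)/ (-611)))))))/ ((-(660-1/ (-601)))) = -1105840/ 465088592449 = -0.00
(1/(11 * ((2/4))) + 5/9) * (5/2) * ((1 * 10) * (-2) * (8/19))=-29200/1881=-15.52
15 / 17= 0.88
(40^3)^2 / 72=512000000 / 9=56888888.89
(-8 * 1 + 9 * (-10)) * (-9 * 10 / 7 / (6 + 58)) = 315 / 16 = 19.69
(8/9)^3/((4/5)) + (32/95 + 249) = 17328623/69255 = 250.21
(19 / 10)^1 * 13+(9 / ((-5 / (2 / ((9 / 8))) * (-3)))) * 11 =1093 / 30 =36.43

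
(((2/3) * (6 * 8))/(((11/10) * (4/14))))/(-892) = -0.11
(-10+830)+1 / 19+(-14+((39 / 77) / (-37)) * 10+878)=91152043 / 54131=1683.92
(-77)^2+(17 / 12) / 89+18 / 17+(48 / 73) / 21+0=5930.11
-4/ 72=-1/ 18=-0.06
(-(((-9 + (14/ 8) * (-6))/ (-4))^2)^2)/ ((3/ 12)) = -2313441/ 1024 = -2259.22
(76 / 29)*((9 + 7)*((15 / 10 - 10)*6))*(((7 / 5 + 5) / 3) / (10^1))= -330752 / 725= -456.21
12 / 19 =0.63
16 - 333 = -317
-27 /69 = -9 /23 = -0.39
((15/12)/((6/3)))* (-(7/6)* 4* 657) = -7665/4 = -1916.25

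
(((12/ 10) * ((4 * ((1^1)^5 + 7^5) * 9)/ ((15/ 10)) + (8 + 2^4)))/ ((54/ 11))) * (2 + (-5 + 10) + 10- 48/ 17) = 118828424/ 85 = 1397981.46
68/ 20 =17/ 5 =3.40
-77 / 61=-1.26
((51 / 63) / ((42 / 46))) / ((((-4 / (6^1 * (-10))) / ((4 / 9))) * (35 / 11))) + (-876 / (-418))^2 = 2528155208 / 404529741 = 6.25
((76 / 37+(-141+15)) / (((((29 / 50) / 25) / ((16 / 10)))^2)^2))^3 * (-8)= 3160473012011008000000000000000000000000000000000000 / 17921780213706623333773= 176348162644795195012203900000.00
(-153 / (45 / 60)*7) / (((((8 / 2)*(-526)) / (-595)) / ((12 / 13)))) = -372.77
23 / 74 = 0.31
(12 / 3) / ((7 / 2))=8 / 7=1.14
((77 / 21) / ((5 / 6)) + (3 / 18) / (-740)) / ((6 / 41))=160187 / 5328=30.07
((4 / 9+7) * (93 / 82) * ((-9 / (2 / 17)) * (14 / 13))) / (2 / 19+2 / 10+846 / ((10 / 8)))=-454461 / 442390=-1.03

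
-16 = -16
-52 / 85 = -0.61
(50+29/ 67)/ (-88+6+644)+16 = 605843/ 37654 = 16.09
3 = 3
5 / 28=0.18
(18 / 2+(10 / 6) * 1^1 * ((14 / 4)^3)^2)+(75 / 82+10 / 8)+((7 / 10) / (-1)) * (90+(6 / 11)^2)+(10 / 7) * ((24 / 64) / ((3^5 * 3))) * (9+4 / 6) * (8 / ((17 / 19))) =414781365138221 / 137718947520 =3011.80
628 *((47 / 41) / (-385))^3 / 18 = -32600422 / 35397799754625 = -0.00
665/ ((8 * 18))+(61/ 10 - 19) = -5963/ 720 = -8.28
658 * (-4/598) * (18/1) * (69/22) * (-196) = 6964272/143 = 48701.20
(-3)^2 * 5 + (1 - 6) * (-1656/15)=597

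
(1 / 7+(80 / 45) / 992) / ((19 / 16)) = 4520 / 37107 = 0.12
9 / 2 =4.50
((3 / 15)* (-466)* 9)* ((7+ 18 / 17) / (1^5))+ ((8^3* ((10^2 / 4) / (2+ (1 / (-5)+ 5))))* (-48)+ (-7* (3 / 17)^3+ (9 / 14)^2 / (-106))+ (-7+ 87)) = -49521858148477 / 510362440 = -97032.72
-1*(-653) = 653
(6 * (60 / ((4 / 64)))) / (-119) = -5760 / 119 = -48.40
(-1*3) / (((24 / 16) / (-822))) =1644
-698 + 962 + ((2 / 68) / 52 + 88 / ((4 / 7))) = 739025 / 1768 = 418.00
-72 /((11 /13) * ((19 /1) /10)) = -9360 /209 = -44.78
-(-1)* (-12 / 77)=-12 / 77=-0.16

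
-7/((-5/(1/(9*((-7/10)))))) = -2/9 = -0.22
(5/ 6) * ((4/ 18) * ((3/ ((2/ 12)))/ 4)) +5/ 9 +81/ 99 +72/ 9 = 2021/ 198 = 10.21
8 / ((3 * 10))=4 / 15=0.27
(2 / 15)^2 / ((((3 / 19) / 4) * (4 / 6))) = 152 / 225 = 0.68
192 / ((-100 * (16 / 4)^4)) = -3 / 400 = -0.01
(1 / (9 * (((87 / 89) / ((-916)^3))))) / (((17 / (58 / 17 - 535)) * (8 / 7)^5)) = 162334540488782039 / 115858944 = 1401139479.48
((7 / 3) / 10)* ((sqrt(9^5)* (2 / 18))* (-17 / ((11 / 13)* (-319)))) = 13923 / 35090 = 0.40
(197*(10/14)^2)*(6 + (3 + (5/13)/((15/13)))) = 19700/21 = 938.10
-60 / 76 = -15 / 19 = -0.79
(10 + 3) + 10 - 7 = 16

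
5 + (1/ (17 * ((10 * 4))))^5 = 726966784000001/ 145393356800000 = 5.00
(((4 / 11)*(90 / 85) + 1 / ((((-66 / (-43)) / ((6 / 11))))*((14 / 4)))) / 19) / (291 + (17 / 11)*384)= 7006 / 241969959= 0.00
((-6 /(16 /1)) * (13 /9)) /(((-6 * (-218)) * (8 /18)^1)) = -13 /13952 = -0.00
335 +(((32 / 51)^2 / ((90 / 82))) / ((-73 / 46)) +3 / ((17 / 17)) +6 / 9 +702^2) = 4213549558396 / 8544285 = 493142.44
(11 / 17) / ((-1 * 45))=-11 / 765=-0.01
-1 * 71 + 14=-57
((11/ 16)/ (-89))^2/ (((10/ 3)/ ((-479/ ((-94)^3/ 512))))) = 0.00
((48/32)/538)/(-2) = -3/2152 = -0.00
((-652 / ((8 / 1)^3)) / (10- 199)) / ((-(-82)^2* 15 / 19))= -3097 / 2440005120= -0.00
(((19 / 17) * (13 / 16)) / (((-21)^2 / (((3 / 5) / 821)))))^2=61009 / 26940075001862400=0.00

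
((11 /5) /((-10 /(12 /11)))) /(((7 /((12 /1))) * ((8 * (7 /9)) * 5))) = -81 /6125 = -0.01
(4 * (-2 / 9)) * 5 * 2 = -80 / 9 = -8.89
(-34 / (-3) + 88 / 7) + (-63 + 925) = 18604 / 21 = 885.90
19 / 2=9.50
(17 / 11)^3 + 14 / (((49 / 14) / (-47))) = -245315 / 1331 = -184.31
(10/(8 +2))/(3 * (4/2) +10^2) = 0.01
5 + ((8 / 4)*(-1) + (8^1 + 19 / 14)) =173 / 14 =12.36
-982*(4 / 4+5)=-5892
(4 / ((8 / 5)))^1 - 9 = -13 / 2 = -6.50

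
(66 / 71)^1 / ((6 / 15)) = 165 / 71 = 2.32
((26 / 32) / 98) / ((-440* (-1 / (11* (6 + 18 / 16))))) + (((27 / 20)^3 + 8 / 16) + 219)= 2784289469 / 12544000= 221.96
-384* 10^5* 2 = -76800000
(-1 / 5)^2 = 1 / 25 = 0.04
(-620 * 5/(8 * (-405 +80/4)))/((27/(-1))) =-0.04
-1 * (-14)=14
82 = 82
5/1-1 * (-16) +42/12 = 49/2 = 24.50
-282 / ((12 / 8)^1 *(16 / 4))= -47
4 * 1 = 4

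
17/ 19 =0.89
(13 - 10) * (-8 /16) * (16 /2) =-12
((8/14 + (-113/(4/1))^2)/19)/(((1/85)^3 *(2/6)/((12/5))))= 98876949975/532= 185858928.52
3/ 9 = 1/ 3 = 0.33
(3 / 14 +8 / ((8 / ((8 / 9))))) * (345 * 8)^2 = 58824800 / 7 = 8403542.86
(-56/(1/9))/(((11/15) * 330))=-2.08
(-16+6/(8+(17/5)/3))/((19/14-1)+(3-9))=29428/10823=2.72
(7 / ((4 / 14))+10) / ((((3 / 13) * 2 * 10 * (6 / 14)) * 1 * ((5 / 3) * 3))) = 2093 / 600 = 3.49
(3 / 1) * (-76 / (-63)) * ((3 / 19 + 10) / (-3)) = -772 / 63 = -12.25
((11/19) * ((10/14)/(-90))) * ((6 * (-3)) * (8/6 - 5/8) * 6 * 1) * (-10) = -935/266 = -3.52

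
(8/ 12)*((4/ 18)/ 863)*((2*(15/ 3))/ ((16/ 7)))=35/ 46602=0.00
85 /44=1.93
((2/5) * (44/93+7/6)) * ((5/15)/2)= 0.11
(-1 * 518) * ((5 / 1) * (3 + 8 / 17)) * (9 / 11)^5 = -9023277690 / 2737867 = -3295.73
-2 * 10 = -20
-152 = -152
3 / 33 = 0.09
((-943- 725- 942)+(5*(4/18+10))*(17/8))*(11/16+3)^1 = -2656475/288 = -9223.87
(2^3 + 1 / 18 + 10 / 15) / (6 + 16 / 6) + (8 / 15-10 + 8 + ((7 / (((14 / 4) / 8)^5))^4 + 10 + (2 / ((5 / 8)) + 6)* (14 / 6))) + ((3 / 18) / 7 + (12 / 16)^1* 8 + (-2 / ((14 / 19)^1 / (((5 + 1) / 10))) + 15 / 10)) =314320713418654563992887583 / 8640561948096260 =36377346208.13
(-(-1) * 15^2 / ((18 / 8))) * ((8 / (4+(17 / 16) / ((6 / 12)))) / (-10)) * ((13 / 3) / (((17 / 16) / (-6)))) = 319.62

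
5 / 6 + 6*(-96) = -3451 / 6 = -575.17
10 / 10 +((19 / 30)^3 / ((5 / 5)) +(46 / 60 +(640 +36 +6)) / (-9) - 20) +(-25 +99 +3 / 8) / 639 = -90571093 / 958500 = -94.49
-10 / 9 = -1.11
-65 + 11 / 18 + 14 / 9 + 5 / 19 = -7133 / 114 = -62.57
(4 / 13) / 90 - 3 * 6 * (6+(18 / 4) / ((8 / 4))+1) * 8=-1332.00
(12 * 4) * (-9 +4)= -240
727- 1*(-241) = 968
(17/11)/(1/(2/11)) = 34/121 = 0.28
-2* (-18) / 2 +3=21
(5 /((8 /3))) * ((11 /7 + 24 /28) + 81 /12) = 3855 /224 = 17.21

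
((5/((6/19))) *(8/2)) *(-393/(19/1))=-1310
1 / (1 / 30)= 30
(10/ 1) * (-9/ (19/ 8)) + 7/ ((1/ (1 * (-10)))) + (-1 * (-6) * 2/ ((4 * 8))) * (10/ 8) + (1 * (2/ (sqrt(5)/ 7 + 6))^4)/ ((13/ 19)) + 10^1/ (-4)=-8316437513386823543/ 75667657501970144-216921629568 * sqrt(5)/ 124453384049293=-109.91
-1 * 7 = -7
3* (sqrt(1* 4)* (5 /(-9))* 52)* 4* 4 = -8320 /3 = -2773.33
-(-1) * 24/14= 12/7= 1.71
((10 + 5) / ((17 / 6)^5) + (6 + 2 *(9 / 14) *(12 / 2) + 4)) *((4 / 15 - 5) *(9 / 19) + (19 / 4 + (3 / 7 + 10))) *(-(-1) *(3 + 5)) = 12173149194856 / 6609434335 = 1841.78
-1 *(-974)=974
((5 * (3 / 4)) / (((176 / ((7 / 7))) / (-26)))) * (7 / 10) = -273 / 704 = -0.39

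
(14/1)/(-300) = -0.05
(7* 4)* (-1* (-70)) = 1960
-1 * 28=-28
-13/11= -1.18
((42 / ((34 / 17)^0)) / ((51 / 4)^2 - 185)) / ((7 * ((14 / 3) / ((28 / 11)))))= -576 / 3949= -0.15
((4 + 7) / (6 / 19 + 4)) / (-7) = -209 / 574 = -0.36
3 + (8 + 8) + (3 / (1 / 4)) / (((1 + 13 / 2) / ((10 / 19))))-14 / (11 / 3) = 3349 / 209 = 16.02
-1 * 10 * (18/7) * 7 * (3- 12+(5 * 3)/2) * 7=1890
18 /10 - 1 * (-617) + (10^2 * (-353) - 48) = -173646 /5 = -34729.20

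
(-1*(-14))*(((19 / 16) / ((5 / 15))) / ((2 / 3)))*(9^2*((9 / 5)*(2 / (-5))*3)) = -2617839 / 200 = -13089.20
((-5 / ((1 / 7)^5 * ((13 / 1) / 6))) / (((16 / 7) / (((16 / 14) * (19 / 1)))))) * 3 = -14369985 / 13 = -1105383.46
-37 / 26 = -1.42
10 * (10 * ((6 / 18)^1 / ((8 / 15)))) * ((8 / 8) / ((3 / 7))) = 875 / 6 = 145.83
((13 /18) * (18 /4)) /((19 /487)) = 6331 /76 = 83.30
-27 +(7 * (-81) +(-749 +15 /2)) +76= -2519 /2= -1259.50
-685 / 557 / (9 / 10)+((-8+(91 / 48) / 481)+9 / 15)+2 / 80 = -25930261 / 2967696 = -8.74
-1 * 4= -4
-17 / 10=-1.70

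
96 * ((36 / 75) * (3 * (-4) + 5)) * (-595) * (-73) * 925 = -12959614080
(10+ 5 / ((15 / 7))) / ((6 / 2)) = 37 / 9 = 4.11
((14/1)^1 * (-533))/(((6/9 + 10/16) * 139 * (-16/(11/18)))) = 41041/25854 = 1.59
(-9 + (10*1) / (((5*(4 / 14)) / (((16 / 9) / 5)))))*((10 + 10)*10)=-11720 / 9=-1302.22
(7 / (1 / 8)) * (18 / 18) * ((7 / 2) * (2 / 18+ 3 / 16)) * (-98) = -103243 / 18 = -5735.72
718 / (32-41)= -718 / 9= -79.78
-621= -621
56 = 56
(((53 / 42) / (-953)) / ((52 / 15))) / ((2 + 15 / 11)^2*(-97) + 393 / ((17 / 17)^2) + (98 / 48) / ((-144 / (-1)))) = 13852080 / 25547165824453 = 0.00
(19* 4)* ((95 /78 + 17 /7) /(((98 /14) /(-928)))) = -70210624 /1911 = -36740.25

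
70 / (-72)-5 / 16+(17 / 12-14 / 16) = -107 / 144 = -0.74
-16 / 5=-3.20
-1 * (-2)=2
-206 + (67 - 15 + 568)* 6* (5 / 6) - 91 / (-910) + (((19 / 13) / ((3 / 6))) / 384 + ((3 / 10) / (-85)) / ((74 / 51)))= 6681910039 / 2308800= 2894.11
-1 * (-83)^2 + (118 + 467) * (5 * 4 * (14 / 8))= 13586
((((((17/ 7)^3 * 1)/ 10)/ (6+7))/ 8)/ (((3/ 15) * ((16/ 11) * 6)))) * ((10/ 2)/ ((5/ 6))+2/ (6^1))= 1026817/ 20547072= 0.05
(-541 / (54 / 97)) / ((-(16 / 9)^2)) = 157431 / 512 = 307.48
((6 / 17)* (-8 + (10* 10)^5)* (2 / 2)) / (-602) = -29999999976 / 5117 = -5862810.24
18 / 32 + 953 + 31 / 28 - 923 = 3547 / 112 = 31.67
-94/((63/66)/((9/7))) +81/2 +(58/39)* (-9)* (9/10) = -625269/6370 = -98.16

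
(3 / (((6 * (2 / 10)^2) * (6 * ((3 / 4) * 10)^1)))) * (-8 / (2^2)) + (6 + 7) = 112 / 9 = 12.44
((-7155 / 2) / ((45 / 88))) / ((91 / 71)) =-496716 / 91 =-5458.42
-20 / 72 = -5 / 18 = -0.28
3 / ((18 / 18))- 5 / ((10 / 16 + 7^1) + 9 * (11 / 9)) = 407 / 149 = 2.73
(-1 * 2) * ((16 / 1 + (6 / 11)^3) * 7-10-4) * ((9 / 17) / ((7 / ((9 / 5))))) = -610740 / 22627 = -26.99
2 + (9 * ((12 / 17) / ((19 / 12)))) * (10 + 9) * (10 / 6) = 2194 / 17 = 129.06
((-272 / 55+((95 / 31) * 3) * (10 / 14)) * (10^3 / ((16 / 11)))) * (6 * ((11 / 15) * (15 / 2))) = 15964575 / 434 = 36784.74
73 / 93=0.78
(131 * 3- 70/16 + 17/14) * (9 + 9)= 196479/28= 7017.11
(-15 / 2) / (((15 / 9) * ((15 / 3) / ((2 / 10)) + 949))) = -9 / 1948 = -0.00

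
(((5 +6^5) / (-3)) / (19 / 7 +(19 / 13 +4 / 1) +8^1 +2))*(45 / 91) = -116715 / 1654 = -70.57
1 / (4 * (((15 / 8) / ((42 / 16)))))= 7 / 20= 0.35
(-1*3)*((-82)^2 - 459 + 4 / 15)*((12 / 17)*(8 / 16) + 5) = -8552089 / 85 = -100612.81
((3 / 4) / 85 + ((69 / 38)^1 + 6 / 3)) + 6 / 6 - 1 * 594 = -3806073 / 6460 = -589.18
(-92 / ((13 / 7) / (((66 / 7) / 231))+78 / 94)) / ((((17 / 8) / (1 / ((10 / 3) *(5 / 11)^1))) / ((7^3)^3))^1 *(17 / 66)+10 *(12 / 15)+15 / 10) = -3040296277943232 / 14544941955517415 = -0.21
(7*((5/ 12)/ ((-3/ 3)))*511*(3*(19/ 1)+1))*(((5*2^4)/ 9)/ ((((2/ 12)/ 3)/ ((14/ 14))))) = -41493200/ 3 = -13831066.67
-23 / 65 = -0.35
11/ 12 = 0.92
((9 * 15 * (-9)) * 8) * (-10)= 97200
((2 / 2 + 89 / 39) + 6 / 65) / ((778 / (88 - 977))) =-292481 / 75855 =-3.86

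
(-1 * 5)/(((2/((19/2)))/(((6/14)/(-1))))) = 285/28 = 10.18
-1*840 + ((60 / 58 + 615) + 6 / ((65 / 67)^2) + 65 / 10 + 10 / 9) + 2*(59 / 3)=-376351577 / 2205450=-170.65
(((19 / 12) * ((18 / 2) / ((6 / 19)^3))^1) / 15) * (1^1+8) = 130321 / 480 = 271.50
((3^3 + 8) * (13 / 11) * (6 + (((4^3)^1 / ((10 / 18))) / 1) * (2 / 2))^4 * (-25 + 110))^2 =43527289179538829954806642944 / 75625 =575567460225306842377608.50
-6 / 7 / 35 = -6 / 245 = -0.02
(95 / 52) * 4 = 95 / 13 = 7.31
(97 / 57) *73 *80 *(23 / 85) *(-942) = -818223712 / 323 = -2533200.35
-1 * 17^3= -4913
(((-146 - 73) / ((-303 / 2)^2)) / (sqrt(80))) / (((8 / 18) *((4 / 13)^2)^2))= -6254859 *sqrt(5) / 52229120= -0.27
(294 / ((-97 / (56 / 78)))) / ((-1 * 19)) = 2744 / 23959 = 0.11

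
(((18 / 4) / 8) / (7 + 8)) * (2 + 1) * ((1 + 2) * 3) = 81 / 80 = 1.01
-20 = -20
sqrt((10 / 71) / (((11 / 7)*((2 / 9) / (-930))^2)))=4185*sqrt(54670) / 781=1252.91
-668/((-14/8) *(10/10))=2672/7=381.71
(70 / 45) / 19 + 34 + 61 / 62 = 371767 / 10602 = 35.07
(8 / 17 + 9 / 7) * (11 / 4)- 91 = -41017 / 476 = -86.17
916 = 916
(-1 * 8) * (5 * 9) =-360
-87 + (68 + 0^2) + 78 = 59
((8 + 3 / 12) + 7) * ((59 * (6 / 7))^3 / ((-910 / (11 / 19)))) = -3720851343 / 2965235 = -1254.83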